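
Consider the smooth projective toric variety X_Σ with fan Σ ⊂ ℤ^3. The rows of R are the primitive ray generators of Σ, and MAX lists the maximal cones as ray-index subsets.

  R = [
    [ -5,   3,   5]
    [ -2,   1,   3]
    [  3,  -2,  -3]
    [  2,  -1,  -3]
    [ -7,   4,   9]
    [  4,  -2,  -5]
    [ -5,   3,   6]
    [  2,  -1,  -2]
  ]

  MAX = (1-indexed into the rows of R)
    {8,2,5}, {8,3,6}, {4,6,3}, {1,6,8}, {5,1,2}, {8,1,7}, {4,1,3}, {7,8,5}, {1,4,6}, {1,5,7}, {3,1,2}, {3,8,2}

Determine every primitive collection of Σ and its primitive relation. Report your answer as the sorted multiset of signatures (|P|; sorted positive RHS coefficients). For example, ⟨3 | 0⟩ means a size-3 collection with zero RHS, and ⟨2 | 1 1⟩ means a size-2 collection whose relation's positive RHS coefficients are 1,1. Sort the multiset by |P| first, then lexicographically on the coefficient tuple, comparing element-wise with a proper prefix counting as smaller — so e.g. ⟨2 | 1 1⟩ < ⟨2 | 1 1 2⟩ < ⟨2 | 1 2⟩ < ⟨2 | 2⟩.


|primitive collections| = 14. Relations:

  P = {2,4}:  v_{2} + v_{4} = 0  ⇒ sig = ⟨2 | 0⟩
  P = {2,6}:  v_{2} + v_{6} = v_{8}  ⇒ sig = ⟨2 | 1⟩
  P = {2,7}:  v_{2} + v_{7} = v_{5}  ⇒ sig = ⟨2 | 1⟩
  P = {3,7}:  v_{3} + v_{7} = v_{2}  ⇒ sig = ⟨2 | 1⟩
  P = {4,5}:  v_{4} + v_{5} = v_{7}  ⇒ sig = ⟨2 | 1⟩
  P = {4,8}:  v_{4} + v_{8} = v_{6}  ⇒ sig = ⟨2 | 1⟩
  P = {4,7}:  v_{4} + v_{7} = v_{1} + v_{8}  ⇒ sig = ⟨2 | 1 1⟩
  P = {5,6}:  v_{5} + v_{6} = v_{7} + v_{8}  ⇒ sig = ⟨2 | 1 1⟩
  P = {6,7}:  v_{6} + v_{7} = v_{1} + 2·v_{8}  ⇒ sig = ⟨2 | 1 2⟩
  P = {3,5}:  v_{3} + v_{5} = 2·v_{2}  ⇒ sig = ⟨2 | 2⟩
  P = {1,3,8}:  v_{1} + v_{3} + v_{8} = 0  ⇒ sig = ⟨3 | 0⟩
  P = {1,2,8}:  v_{1} + v_{2} + v_{8} = v_{7}  ⇒ sig = ⟨3 | 1⟩
  P = {1,3,6}:  v_{1} + v_{3} + v_{6} = v_{4}  ⇒ sig = ⟨3 | 1⟩
  P = {1,5,8}:  v_{1} + v_{5} + v_{8} = 2·v_{7}  ⇒ sig = ⟨3 | 2⟩

Sorted signature multiset PRS(X):
{ ⟨2 | 0⟩,  ⟨2 | 1⟩ ×5,  ⟨2 | 1 1⟩ ×2,  ⟨2 | 1 2⟩,  ⟨2 | 2⟩,  ⟨3 | 0⟩,  ⟨3 | 1⟩ ×2,  ⟨3 | 2⟩ }


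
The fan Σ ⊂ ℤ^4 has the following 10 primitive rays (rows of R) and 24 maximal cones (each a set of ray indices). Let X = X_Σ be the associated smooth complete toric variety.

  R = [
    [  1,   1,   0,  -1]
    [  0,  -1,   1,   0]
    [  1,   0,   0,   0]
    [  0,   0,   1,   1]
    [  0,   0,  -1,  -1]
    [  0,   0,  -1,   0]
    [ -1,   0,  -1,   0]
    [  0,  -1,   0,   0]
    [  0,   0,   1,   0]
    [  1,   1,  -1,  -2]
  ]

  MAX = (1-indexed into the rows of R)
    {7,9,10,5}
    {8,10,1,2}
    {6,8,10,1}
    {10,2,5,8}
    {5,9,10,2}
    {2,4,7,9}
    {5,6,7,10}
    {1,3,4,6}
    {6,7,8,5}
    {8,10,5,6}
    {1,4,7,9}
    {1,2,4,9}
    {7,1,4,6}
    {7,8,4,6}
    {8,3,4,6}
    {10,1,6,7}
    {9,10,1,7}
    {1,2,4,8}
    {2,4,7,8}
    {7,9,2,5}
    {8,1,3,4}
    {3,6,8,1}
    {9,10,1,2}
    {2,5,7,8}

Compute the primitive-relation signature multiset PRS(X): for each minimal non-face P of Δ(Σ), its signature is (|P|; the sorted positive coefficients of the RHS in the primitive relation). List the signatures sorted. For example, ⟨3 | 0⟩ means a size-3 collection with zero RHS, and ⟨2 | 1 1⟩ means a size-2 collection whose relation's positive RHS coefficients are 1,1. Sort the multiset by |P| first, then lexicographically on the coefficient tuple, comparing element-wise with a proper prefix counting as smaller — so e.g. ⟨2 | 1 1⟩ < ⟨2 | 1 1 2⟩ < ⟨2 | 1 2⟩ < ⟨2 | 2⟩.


|primitive collections| = 16. Relations:

  P={4,5}:  v_{4} + v_{5} = 0  ⟹  sig = ⟨2 | 0⟩
  P={6,9}:  v_{6} + v_{9} = 0  ⟹  sig = ⟨2 | 0⟩
  P={1,5}:  v_{1} + v_{5} = v_{10}  ⟹  sig = ⟨2 | 1⟩
  P={2,6}:  v_{2} + v_{6} = v_{8}  ⟹  sig = ⟨2 | 1⟩
  P={3,7}:  v_{3} + v_{7} = v_{6}  ⟹  sig = ⟨2 | 1⟩
  P={4,10}:  v_{4} + v_{10} = v_{1}  ⟹  sig = ⟨2 | 1⟩
  P={8,9}:  v_{8} + v_{9} = v_{2}  ⟹  sig = ⟨2 | 1⟩
  P={3,5}:  v_{3} + v_{5} = v_{1} + v_{6} + v_{8}  ⟹  sig = ⟨2 | 1 1 1⟩
  P={3,9}:  v_{3} + v_{9} = v_{1} + v_{4} + v_{8}  ⟹  sig = ⟨2 | 1 1 1⟩
  P={2,3}:  v_{2} + v_{3} = v_{1} + v_{4} + 2·v_{8}  ⟹  sig = ⟨2 | 1 1 2⟩
  P={3,10}:  v_{3} + v_{10} = 2·v_{1} + v_{6} + v_{8}  ⟹  sig = ⟨2 | 1 1 2⟩
  P={1,7,8}:  v_{1} + v_{7} + v_{8} = v_{5}  ⟹  sig = ⟨3 | 1⟩
  P={1,2,7}:  v_{1} + v_{2} + v_{7} = v_{5} + v_{9}  ⟹  sig = ⟨3 | 1 1⟩
  P={2,7,10}:  v_{2} + v_{7} + v_{10} = 2·v_{5} + v_{9}  ⟹  sig = ⟨3 | 1 2⟩
  P={7,8,10}:  v_{7} + v_{8} + v_{10} = 2·v_{5}  ⟹  sig = ⟨3 | 2⟩
  P={1,4,6,8}:  v_{1} + v_{4} + v_{6} + v_{8} = v_{3}  ⟹  sig = ⟨4 | 1⟩

Signatures (|P|; sorted positive RHS coefficients), sorted:
    |P|=2: 11 collections, coeffs (), (), (1), (1), (1), (1), (1), (1,1,1), (1,1,1), (1,1,2), (1,1,2)
    |P|=3: 4 collections, coeffs (1), (1,1), (1,2), (2)
    |P|=4: 1 collection, coeffs (1)


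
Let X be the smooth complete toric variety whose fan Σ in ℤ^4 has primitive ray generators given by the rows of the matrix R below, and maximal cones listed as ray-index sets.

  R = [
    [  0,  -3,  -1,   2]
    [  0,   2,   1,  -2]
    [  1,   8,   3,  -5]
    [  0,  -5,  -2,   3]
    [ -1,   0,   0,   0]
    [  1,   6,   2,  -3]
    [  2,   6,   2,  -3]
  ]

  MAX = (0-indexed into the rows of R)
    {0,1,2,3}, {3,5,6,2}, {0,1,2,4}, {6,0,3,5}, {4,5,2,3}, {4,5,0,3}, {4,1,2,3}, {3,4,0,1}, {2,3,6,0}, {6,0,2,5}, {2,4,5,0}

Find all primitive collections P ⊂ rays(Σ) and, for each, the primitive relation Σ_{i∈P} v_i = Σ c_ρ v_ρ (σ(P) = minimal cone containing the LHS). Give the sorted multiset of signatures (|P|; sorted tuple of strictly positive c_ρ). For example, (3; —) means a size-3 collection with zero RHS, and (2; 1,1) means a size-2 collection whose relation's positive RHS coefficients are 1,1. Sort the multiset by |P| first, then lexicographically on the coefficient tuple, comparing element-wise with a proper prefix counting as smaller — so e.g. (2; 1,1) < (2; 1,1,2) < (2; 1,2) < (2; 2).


|primitive collections| = 5. Relations:

  P={1,5}:  v_{1} + v_{5} = v_{2}  ⇒ sig = (2; 1)
  P={4,6}:  v_{4} + v_{6} = v_{5}  ⇒ sig = (2; 1)
  P={1,6}:  v_{1} + v_{6} = v_{0} + 2·v_{2} + v_{3}  ⇒ sig = (2; 1,1,2)
  P={0,2,3,4}:  v_{0} + v_{2} + v_{3} + v_{4} = 0  ⇒ sig = (4; —)
  P={0,2,3,5}:  v_{0} + v_{2} + v_{3} + v_{5} = v_{6}  ⇒ sig = (4; 1)

so the primitive-relation signature multiset is
    |P|=2: 3 collections, coeffs (1), (1), (1,1,2)
    |P|=4: 2 collections, coeffs (), (1)


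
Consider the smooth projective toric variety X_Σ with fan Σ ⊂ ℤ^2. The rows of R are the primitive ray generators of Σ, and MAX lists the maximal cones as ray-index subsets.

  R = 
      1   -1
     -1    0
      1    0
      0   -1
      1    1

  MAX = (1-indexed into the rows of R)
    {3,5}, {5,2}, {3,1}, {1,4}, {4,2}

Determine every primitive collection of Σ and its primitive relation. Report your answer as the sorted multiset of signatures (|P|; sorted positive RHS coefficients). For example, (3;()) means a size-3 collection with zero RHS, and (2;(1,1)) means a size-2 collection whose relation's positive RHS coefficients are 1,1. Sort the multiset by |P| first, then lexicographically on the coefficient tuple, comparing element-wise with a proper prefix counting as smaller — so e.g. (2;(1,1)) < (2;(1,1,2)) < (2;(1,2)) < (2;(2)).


Δ(Σ) — 5 vertices, 5 min non-faces:

  {2,3}:  v_{2} + v_{3} = 0 ; sig = (2;())
  {1,2}:  v_{1} + v_{2} = v_{4} ; sig = (2;(1))
  {3,4}:  v_{3} + v_{4} = v_{1} ; sig = (2;(1))
  {4,5}:  v_{4} + v_{5} = v_{3} ; sig = (2;(1))
  {1,5}:  v_{1} + v_{5} = 2·v_{3} ; sig = (2;(2))

Sorted signature multiset PRS(X):
{ (2;()),  (2;(1)) ×3,  (2;(2)) }


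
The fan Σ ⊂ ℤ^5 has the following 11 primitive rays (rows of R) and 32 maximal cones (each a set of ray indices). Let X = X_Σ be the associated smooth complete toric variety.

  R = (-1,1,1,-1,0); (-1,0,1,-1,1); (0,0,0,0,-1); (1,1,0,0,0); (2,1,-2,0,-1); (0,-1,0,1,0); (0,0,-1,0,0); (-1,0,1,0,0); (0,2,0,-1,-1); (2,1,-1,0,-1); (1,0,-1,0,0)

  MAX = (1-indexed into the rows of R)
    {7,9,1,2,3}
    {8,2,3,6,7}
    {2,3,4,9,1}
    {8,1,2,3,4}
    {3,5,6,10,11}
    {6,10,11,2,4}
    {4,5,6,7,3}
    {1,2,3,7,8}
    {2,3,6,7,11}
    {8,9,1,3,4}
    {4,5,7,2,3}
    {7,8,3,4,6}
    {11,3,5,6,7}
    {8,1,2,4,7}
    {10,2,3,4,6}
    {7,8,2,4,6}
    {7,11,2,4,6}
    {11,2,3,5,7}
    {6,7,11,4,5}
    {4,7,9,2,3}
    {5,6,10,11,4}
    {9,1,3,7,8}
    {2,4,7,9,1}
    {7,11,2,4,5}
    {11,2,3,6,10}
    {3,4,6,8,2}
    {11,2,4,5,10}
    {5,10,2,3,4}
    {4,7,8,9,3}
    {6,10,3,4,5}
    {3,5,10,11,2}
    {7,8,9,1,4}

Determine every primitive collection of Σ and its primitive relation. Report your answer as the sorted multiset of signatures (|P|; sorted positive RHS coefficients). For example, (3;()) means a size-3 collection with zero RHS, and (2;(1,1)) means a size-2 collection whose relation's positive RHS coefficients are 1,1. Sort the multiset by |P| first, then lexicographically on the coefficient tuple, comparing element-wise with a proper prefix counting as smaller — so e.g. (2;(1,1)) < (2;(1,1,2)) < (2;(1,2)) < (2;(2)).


Σ has 18 primitive collections:

  • {8,11}:  v_{8} + v_{11} = 0 — sig = (2;())
  • {1,6}:  v_{1} + v_{6} = v_{8} — sig = (2;(1))
  • {7,10}:  v_{7} + v_{10} = v_{5} — sig = (2;(1))
  • {8,10}:  v_{8} + v_{10} = v_{3} + v_{4} — sig = (2;(1,1))
  • {5,8}:  v_{5} + v_{8} = v_{3} + v_{4} + v_{7} — sig = (2;(1,1,1))
  • {1,11}:  v_{1} + v_{11} = v_{2} + v_{3} + v_{4} + v_{7} — sig = (2;(1,1,1,1))
  • {6,9}:  v_{6} + v_{9} = v_{3} + v_{4} + v_{7} + v_{8} — sig = (2;(1,1,1,1))
  • {1,10}:  v_{1} + v_{10} = v_{2} + 2·v_{3} + 2·v_{4} + v_{7} — sig = (2;(1,1,2,2))
  • {1,5}:  v_{1} + v_{5} = v_{2} + 2·v_{3} + 2·v_{4} + 2·v_{7} — sig = (2;(1,2,2,2))
  • {9,11}:  v_{9} + v_{11} = v_{2} + 2·v_{3} + 2·v_{4} + 2·v_{7} — sig = (2;(1,2,2,2))
  • {9,10}:  v_{9} + v_{10} = v_{2} + 3·v_{3} + 3·v_{4} + 2·v_{7} — sig = (2;(1,2,3,3))
  • {5,9}:  v_{5} + v_{9} = v_{2} + 3·v_{3} + 3·v_{4} + 3·v_{7} — sig = (2;(1,3,3,3))
  • {2,5,6}:  v_{2} + v_{5} + v_{6} = v_{11} — sig = (3;(1))
  • {3,4,11}:  v_{3} + v_{4} + v_{11} = v_{10} — sig = (3;(1))
  • {2,8,9}:  v_{2} + v_{8} + v_{9} = 2·v_{1} — sig = (3;(2))
  • {1,3,4,7}:  v_{1} + v_{3} + v_{4} + v_{7} = v_{9} — sig = (4;(1))
  • {2,3,4,6,7}:  v_{2} + v_{3} + v_{4} + v_{6} + v_{7} = 0 — sig = (5;())
  • {2,3,4,7,8}:  v_{2} + v_{3} + v_{4} + v_{7} + v_{8} = v_{1} — sig = (5;(1))

so the primitive-relation signature multiset is
    (2;())
    (2;(1))
    (2;(1))
    (2;(1,1))
    (2;(1,1,1))
    (2;(1,1,1,1))
    (2;(1,1,1,1))
    (2;(1,1,2,2))
    (2;(1,2,2,2))
    (2;(1,2,2,2))
    (2;(1,2,3,3))
    (2;(1,3,3,3))
    (3;(1))
    (3;(1))
    (3;(2))
    (4;(1))
    (5;())
    (5;(1))


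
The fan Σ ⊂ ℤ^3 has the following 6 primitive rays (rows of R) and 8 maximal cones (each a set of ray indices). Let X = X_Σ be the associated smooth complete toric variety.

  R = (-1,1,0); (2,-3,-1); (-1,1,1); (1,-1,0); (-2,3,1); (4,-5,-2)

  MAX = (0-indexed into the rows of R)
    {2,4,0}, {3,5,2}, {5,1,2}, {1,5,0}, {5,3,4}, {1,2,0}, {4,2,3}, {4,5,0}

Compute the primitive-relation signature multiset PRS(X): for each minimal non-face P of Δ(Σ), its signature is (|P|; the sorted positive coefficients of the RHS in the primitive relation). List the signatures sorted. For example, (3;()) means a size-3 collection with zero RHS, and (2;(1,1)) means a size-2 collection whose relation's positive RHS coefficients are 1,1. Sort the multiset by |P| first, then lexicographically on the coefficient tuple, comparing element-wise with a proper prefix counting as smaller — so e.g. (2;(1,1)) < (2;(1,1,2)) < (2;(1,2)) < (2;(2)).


Δ(Σ) — 6 vertices, 5 min non-faces:

  {0,3}:  v_{0} + v_{3} = 0  ⟹  sig = (2;())
  {1,4}:  v_{1} + v_{4} = 0  ⟹  sig = (2;())
  {1,3}:  v_{1} + v_{3} = v_{2} + v_{5}  ⟹  sig = (2;(1,1))
  {0,2,5}:  v_{0} + v_{2} + v_{5} = v_{1}  ⟹  sig = (3;(1))
  {2,4,5}:  v_{2} + v_{4} + v_{5} = v_{3}  ⟹  sig = (3;(1))

so the primitive-relation signature multiset is
    (2;())
    (2;())
    (2;(1,1))
    (3;(1))
    (3;(1))


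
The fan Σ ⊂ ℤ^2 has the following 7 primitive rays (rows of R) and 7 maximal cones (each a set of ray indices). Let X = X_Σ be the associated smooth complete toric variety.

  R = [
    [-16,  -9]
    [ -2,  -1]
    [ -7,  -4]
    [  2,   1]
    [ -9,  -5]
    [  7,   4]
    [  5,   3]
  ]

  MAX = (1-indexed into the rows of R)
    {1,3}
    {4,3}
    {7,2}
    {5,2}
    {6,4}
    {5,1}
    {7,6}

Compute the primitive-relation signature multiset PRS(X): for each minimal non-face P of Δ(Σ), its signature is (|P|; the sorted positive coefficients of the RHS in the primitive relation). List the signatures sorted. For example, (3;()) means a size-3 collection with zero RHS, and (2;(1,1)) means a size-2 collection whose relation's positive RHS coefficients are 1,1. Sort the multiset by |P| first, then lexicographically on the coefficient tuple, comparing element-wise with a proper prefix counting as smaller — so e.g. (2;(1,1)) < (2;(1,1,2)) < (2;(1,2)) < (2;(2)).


Σ has 14 primitive collections:

  P={2,4}:  v_{2} + v_{4} = 0 — sig = (2;())
  P={3,6}:  v_{3} + v_{6} = 0 — sig = (2;())
  P={1,6}:  v_{1} + v_{6} = v_{5} — sig = (2;(1))
  P={2,3}:  v_{2} + v_{3} = v_{5} — sig = (2;(1))
  P={2,6}:  v_{2} + v_{6} = v_{7} — sig = (2;(1))
  P={3,5}:  v_{3} + v_{5} = v_{1} — sig = (2;(1))
  P={3,7}:  v_{3} + v_{7} = v_{2} — sig = (2;(1))
  P={4,5}:  v_{4} + v_{5} = v_{3} — sig = (2;(1))
  P={4,7}:  v_{4} + v_{7} = v_{6} — sig = (2;(1))
  P={5,6}:  v_{5} + v_{6} = v_{2} — sig = (2;(1))
  P={1,7}:  v_{1} + v_{7} = v_{2} + v_{5} — sig = (2;(1,1))
  P={1,2}:  v_{1} + v_{2} = 2·v_{5} — sig = (2;(2))
  P={1,4}:  v_{1} + v_{4} = 2·v_{3} — sig = (2;(2))
  P={5,7}:  v_{5} + v_{7} = 2·v_{2} — sig = (2;(2))

Hence PRS(X_Σ) =
    (2;())
    (2;())
    (2;(1))
    (2;(1))
    (2;(1))
    (2;(1))
    (2;(1))
    (2;(1))
    (2;(1))
    (2;(1))
    (2;(1,1))
    (2;(2))
    (2;(2))
    (2;(2))


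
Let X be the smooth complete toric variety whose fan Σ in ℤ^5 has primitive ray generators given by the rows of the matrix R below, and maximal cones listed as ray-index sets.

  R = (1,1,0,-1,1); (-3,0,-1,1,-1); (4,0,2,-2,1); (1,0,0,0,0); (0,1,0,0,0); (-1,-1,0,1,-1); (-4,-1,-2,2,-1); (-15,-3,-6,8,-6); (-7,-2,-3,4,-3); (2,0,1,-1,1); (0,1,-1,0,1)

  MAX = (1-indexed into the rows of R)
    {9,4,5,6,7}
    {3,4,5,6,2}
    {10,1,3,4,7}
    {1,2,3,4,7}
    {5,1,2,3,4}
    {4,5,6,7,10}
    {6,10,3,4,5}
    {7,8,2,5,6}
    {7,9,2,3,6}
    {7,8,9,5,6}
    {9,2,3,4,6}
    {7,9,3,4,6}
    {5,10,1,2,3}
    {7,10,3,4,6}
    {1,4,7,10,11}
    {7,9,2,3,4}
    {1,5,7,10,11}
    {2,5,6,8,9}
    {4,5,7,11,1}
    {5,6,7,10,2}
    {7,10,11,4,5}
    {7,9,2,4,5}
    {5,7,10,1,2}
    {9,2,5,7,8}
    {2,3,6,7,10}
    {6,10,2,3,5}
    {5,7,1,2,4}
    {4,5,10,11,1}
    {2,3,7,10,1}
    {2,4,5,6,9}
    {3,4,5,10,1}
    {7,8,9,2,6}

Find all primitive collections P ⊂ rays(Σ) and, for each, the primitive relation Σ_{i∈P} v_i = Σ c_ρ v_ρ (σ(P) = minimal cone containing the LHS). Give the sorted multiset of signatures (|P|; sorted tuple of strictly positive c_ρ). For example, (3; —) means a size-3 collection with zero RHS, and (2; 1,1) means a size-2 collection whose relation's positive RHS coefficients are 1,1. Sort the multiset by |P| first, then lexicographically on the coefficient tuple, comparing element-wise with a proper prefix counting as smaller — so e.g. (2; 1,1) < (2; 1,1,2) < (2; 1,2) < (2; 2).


Primitive collections (18):

  P={1,6}:  v_{1} + v_{6} = 0  ⇒ sig = (2; —)
  P={9,10}:  v_{9} + v_{10} = v_{6} + v_{7}  ⇒ sig = (2; 1,1)
  P={1,9}:  v_{1} + v_{9} = v_{2} + v_{4} + v_{7}  ⇒ sig = (2; 1,1,1)
  P={2,11}:  v_{2} + v_{11} = v_{1} + v_{5} + v_{7}  ⇒ sig = (2; 1,1,1)
  P={3,8}:  v_{3} + v_{8} = v_{2} + v_{6} + v_{9}  ⇒ sig = (2; 1,1,1)
  P={3,11}:  v_{3} + v_{11} = v_{1} + v_{4} + v_{10}  ⇒ sig = (2; 1,1,1)
  P={1,8}:  v_{1} + v_{8} = v_{2} + v_{5} + v_{7} + v_{9}  ⇒ sig = (2; 1,1,1,1)
  P={6,11}:  v_{6} + v_{11} = v_{4} + v_{5} + v_{7} + v_{10}  ⇒ sig = (2; 1,1,1,1)
  P={9,11}:  v_{9} + v_{11} = v_{4} + v_{5} + 2·v_{7}  ⇒ sig = (2; 1,1,2)
  P={8,10}:  v_{8} + v_{10} = v_{2} + v_{5} + 2·v_{6} + 2·v_{7}  ⇒ sig = (2; 1,1,2,2)
  P={4,8}:  v_{4} + v_{8} = v_{5} + 2·v_{9}  ⇒ sig = (2; 1,2)
  P={8,11}:  v_{8} + v_{11} = 2·v_{5} + 2·v_{7} + v_{9}  ⇒ sig = (2; 1,2,2)
  P={2,4,10}:  v_{2} + v_{4} + v_{10} = 0  ⇒ sig = (3; —)
  P={3,5,7}:  v_{3} + v_{5} + v_{7} = 0  ⇒ sig = (3; —)
  P={3,5,9}:  v_{3} + v_{5} + v_{9} = v_{2} + v_{4} + v_{6}  ⇒ sig = (3; 1,1,1)
  P={2,4,6,7}:  v_{2} + v_{4} + v_{6} + v_{7} = v_{9}  ⇒ sig = (4; 1)
  P={1,4,5,7,10}:  v_{1} + v_{4} + v_{5} + v_{7} + v_{10} = v_{11}  ⇒ sig = (5; 1)
  P={2,5,6,7,9}:  v_{2} + v_{5} + v_{6} + v_{7} + v_{9} = v_{8}  ⇒ sig = (5; 1)

Hence PRS(X_Σ) =
{ (2; —),  (2; 1,1),  (2; 1,1,1) ×4,  (2; 1,1,1,1) ×2,  (2; 1,1,2),  (2; 1,1,2,2),  (2; 1,2),  (2; 1,2,2),  (3; —) ×2,  (3; 1,1,1),  (4; 1),  (5; 1) ×2 }


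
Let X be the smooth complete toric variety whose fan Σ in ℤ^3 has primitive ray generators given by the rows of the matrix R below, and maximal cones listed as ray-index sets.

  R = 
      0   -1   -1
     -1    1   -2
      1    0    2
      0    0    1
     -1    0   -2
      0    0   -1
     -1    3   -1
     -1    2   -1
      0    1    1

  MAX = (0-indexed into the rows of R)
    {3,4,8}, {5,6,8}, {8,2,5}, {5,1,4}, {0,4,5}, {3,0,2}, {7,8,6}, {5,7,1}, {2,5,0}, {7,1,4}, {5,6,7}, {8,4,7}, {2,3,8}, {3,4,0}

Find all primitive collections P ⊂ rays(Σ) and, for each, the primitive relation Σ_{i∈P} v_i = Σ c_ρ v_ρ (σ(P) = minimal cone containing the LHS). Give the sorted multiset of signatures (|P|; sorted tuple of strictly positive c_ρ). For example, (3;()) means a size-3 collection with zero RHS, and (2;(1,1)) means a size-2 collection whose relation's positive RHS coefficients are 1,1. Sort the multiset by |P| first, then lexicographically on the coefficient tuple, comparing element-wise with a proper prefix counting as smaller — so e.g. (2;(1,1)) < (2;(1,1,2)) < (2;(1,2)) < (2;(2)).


Primitive collections (18):

  {0,8}:  v_{0} + v_{8} = 0  so sig = (2;())
  {2,4}:  v_{2} + v_{4} = 0  so sig = (2;())
  {3,5}:  v_{3} + v_{5} = 0  so sig = (2;())
  {0,7}:  v_{0} + v_{7} = v_{1}  so sig = (2;(1))
  {1,8}:  v_{1} + v_{8} = v_{7}  so sig = (2;(1))
  {0,1}:  v_{0} + v_{1} = v_{4} + v_{5}  so sig = (2;(1,1))
  {0,6}:  v_{0} + v_{6} = v_{5} + v_{7}  so sig = (2;(1,1))
  {1,2}:  v_{1} + v_{2} = v_{5} + v_{8}  so sig = (2;(1,1))
  {1,3}:  v_{1} + v_{3} = v_{4} + v_{8}  so sig = (2;(1,1))
  {3,6}:  v_{3} + v_{6} = v_{7} + v_{8}  so sig = (2;(1,1))
  {4,6}:  v_{4} + v_{6} = v_{1} + v_{7}  so sig = (2;(1,1))
  {1,6}:  v_{1} + v_{6} = v_{5} + 2·v_{7}  so sig = (2;(1,2))
  {2,7}:  v_{2} + v_{7} = v_{5} + 2·v_{8}  so sig = (2;(1,2))
  {3,7}:  v_{3} + v_{7} = v_{4} + 2·v_{8}  so sig = (2;(1,2))
  {2,6}:  v_{2} + v_{6} = 2·v_{5} + 3·v_{8}  so sig = (2;(2,3))
  {4,5,8}:  v_{4} + v_{5} + v_{8} = v_{1}  so sig = (3;(1))
  {5,7,8}:  v_{5} + v_{7} + v_{8} = v_{6}  so sig = (3;(1))
  {4,5,7}:  v_{4} + v_{5} + v_{7} = 2·v_{1}  so sig = (3;(2))

Hence PRS(X_Σ) =
[(2;()), (2;()), (2;()), (2;(1)), (2;(1)), (2;(1,1)), (2;(1,1)), (2;(1,1)), (2;(1,1)), (2;(1,1)), (2;(1,1)), (2;(1,2)), (2;(1,2)), (2;(1,2)), (2;(2,3)), (3;(1)), (3;(1)), (3;(2))]


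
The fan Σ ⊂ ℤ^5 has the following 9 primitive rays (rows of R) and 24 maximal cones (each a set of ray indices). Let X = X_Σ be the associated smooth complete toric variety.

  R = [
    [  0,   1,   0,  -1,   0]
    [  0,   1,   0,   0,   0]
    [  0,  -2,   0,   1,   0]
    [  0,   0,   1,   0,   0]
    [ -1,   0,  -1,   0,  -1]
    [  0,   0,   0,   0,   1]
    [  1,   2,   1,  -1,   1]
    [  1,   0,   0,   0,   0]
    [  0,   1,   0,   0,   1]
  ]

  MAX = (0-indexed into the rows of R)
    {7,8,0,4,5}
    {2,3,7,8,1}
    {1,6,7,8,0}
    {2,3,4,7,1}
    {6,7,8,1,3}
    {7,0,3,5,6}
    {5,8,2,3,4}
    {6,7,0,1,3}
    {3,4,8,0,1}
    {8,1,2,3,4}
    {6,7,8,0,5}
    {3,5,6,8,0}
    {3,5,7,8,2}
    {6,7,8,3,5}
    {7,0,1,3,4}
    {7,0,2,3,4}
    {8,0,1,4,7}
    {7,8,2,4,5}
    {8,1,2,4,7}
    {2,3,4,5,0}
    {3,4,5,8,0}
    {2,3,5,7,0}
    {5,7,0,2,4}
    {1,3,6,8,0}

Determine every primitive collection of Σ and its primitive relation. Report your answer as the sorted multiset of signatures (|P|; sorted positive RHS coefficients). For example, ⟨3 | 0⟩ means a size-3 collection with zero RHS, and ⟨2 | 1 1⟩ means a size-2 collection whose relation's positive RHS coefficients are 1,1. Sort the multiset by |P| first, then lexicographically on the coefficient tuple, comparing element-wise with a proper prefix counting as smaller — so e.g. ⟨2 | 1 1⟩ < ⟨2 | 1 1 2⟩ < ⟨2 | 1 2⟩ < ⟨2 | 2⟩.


Minimal non-faces — 8 found among 9 rays, 24 max cones:

  P={1,5}:  v_{1} + v_{5} = v_{8}  so sig = ⟨2 | 1⟩
  P={4,6}:  v_{4} + v_{6} = v_{0} + v_{1}  so sig = ⟨2 | 1 1⟩
  P={2,6}:  v_{2} + v_{6} = v_{3} + v_{5} + v_{7}  so sig = ⟨2 | 1 1 1⟩
  P={0,1,2}:  v_{0} + v_{1} + v_{2} = 0  so sig = ⟨3 | 0⟩
  P={0,2,8}:  v_{0} + v_{2} + v_{8} = v_{5}  so sig = ⟨3 | 1⟩
  P={3,4,5,7}:  v_{3} + v_{4} + v_{5} + v_{7} = 0  so sig = ⟨4 | 0⟩
  P={0,3,7,8}:  v_{0} + v_{3} + v_{7} + v_{8} = v_{6}  so sig = ⟨4 | 1⟩
  P={3,4,7,8}:  v_{3} + v_{4} + v_{7} + v_{8} = v_{1}  so sig = ⟨4 | 1⟩

so the primitive-relation signature multiset is
[⟨2 | 1⟩, ⟨2 | 1 1⟩, ⟨2 | 1 1 1⟩, ⟨3 | 0⟩, ⟨3 | 1⟩, ⟨4 | 0⟩, ⟨4 | 1⟩, ⟨4 | 1⟩]


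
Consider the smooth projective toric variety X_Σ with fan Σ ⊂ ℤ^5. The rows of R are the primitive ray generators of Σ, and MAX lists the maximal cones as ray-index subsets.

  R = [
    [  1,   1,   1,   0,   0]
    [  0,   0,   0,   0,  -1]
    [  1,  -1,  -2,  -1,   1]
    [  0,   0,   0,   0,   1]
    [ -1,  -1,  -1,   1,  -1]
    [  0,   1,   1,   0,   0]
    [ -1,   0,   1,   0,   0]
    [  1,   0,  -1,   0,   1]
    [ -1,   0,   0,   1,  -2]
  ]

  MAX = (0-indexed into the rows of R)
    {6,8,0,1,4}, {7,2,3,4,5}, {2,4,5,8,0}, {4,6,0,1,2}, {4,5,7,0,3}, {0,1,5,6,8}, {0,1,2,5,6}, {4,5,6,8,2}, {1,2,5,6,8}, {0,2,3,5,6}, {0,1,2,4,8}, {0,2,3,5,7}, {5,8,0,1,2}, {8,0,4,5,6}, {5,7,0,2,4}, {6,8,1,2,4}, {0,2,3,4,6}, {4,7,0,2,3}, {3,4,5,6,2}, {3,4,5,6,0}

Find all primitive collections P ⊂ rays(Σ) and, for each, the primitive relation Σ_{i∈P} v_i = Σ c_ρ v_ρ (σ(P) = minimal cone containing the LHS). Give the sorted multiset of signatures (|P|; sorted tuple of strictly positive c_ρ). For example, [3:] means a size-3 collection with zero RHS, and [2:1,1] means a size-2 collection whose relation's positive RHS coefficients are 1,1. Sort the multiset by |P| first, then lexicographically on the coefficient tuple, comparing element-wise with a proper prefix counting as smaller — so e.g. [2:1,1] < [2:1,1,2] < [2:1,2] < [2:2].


9 minimal non-faces of Δ(Σ) (on 9 rays):

  P = {1,3}:  v_{1} + v_{3} = 0  →  sig = [2:]
  P = {6,7}:  v_{6} + v_{7} = v_{3}  →  sig = [2:1]
  P = {3,8}:  v_{3} + v_{8} = v_{4} + v_{5}  →  sig = [2:1,1]
  P = {1,7}:  v_{1} + v_{7} = v_{0} + v_{2} + v_{4} + v_{5}  →  sig = [2:1,1,1,1]
  P = {7,8}:  v_{7} + v_{8} = v_{0} + v_{2} + 2·v_{4} + 2·v_{5}  →  sig = [2:1,1,2,2]
  P = {1,4,5}:  v_{1} + v_{4} + v_{5} = v_{8}  →  sig = [3:1]
  P = {0,2,6,8}:  v_{0} + v_{2} + v_{6} + v_{8} = v_{1}  →  sig = [4:1]
  P = {0,2,4,5,6}:  v_{0} + v_{2} + v_{4} + v_{5} + v_{6} = 0  →  sig = [5:]
  P = {0,2,3,4,5}:  v_{0} + v_{2} + v_{3} + v_{4} + v_{5} = v_{7}  →  sig = [5:1]

Sorted signature multiset PRS(X):
{ [2:],  [2:1],  [2:1,1],  [2:1,1,1,1],  [2:1,1,2,2],  [3:1],  [4:1],  [5:],  [5:1] }


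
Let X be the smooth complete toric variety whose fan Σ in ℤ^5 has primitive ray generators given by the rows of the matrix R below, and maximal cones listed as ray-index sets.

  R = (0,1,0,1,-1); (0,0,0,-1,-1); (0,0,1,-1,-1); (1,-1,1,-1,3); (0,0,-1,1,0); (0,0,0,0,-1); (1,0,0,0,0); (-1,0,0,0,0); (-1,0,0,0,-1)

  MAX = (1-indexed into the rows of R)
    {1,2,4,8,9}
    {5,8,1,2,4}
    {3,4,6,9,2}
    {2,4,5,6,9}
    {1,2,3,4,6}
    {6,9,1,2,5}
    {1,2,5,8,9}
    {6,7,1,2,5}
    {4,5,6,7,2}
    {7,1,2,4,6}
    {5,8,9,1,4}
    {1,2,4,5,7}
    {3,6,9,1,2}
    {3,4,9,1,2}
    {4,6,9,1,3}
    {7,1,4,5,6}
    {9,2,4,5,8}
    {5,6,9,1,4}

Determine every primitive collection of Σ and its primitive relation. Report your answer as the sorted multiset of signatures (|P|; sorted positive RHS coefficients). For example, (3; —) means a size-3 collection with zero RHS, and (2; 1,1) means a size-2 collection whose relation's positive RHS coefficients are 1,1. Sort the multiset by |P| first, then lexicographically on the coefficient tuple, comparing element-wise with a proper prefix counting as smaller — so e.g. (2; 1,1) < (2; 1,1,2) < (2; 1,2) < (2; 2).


Minimal non-faces — 9 found among 9 rays, 18 max cones:

  P = {7,8}:  v_{7} + v_{8} = 0  →  sig = (2; —)
  P = {3,5}:  v_{3} + v_{5} = v_{6}  →  sig = (2; 1)
  P = {6,8}:  v_{6} + v_{8} = v_{9}  →  sig = (2; 1)
  P = {7,9}:  v_{7} + v_{9} = v_{6}  →  sig = (2; 1)
  P = {3,7}:  v_{3} + v_{7} = v_{1} + v_{2} + v_{4} + 2·v_{6}  →  sig = (2; 1,1,1,2)
  P = {3,8}:  v_{3} + v_{8} = v_{1} + v_{2} + v_{4} + 2·v_{9}  →  sig = (2; 1,1,1,2)
  P = {1,2,4,5,9}:  v_{1} + v_{2} + v_{4} + v_{5} + v_{9} = 0  →  sig = (5; —)
  P = {1,2,4,5,6}:  v_{1} + v_{2} + v_{4} + v_{5} + v_{6} = v_{7}  →  sig = (5; 1)
  P = {1,2,4,6,9}:  v_{1} + v_{2} + v_{4} + v_{6} + v_{9} = v_{3}  →  sig = (5; 1)

Signatures (|P|; sorted positive RHS coefficients), sorted:
    |P|=2: 6 collections, coeffs (), (1), (1), (1), (1,1,1,2), (1,1,1,2)
    |P|=5: 3 collections, coeffs (), (1), (1)


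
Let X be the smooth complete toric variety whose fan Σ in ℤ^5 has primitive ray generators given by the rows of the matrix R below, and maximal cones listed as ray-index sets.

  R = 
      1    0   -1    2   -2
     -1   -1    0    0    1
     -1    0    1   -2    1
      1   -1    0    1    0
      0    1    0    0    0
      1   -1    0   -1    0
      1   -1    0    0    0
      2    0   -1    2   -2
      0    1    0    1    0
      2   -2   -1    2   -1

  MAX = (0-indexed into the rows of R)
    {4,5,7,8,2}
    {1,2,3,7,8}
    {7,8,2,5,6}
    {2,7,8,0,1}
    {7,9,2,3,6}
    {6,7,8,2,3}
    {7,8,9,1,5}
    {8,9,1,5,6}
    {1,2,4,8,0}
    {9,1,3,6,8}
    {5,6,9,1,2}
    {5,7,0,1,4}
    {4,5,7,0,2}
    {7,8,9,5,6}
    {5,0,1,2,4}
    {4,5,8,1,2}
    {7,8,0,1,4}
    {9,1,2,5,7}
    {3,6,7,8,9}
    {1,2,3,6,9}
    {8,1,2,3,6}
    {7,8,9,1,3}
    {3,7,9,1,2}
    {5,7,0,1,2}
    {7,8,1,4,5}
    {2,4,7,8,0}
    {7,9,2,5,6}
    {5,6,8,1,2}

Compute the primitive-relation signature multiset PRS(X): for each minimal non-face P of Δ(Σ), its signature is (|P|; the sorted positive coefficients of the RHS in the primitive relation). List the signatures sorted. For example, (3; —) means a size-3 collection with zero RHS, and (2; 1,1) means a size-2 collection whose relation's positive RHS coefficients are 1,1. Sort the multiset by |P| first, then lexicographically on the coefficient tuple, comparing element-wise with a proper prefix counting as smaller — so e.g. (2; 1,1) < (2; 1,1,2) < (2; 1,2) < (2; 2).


Δ(Σ) — 10 vertices, 12 min non-faces:

  • {3,4}:  v_{3} + v_{4} = v_{6} + v_{8} — sig = (2; 1,1)
  • {4,6}:  v_{4} + v_{6} = v_{5} + v_{8} — sig = (2; 1,1)
  • {4,9}:  v_{4} + v_{9} = v_{1} + v_{5} + v_{7} + v_{8} — sig = (2; 1,1,1,1)
  • {0,6}:  v_{0} + v_{6} = v_{1} + v_{2} + 2·v_{7} — sig = (2; 1,1,2)
  • {0,3}:  v_{0} + v_{3} = 2·v_{1} + 2·v_{2} + 3·v_{7} + v_{8} — sig = (2; 1,2,2,3)
  • {0,9}:  v_{0} + v_{9} = 2·v_{1} + v_{2} + 3·v_{7} — sig = (2; 1,2,3)
  • {3,5}:  v_{3} + v_{5} = 2·v_{6} — sig = (2; 2)
  • {0,5,8}:  v_{0} + v_{5} + v_{8} = v_{7} — sig = (3; 1)
  • {1,6,7}:  v_{1} + v_{6} + v_{7} = v_{9} — sig = (3; 1)
  • {2,8,9}:  v_{2} + v_{8} + v_{9} = v_{3} — sig = (3; 1)
  • {1,2,4,7}:  v_{1} + v_{2} + v_{4} + v_{7} = 0 — sig = (4; —)
  • {1,2,5,7,8}:  v_{1} + v_{2} + v_{5} + v_{7} + v_{8} = v_{6} — sig = (5; 1)

Sorted signature multiset PRS(X):
{ (2; 1,1) ×2,  (2; 1,1,1,1),  (2; 1,1,2),  (2; 1,2,2,3),  (2; 1,2,3),  (2; 2),  (3; 1) ×3,  (4; —),  (5; 1) }


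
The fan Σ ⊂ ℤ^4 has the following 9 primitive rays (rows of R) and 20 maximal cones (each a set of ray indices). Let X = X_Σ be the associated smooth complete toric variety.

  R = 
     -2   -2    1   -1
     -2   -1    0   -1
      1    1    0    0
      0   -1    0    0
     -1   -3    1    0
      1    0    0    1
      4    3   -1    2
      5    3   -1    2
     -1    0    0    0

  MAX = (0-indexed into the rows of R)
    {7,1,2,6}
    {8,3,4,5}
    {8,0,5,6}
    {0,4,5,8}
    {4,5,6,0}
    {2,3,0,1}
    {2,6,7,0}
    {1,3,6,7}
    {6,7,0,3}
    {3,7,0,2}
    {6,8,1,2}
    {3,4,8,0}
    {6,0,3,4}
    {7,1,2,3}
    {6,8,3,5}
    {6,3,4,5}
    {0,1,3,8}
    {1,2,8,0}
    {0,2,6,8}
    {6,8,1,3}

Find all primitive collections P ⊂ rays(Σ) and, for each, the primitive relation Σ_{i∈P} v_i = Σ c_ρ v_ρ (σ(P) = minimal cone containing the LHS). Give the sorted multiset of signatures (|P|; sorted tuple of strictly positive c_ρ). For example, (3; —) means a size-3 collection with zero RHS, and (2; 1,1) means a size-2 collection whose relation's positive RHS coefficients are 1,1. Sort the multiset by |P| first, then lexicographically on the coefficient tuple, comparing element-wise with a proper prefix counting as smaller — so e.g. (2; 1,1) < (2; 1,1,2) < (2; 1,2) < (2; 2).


Minimal non-faces — 14 found among 9 rays, 20 max cones:

  P = {7,8}:  v_{7} + v_{8} = v_{6}  ⟹  sig = (2; 1)
  P = {1,5}:  v_{1} + v_{5} = v_{3} + v_{8}  ⟹  sig = (2; 1,1)
  P = {2,5}:  v_{2} + v_{5} = v_{0} + v_{6}  ⟹  sig = (2; 1,1)
  P = {1,4}:  v_{1} + v_{4} = v_{0} + 2·v_{3} + v_{8}  ⟹  sig = (2; 1,1,2)
  P = {2,4}:  v_{2} + v_{4} = 2·v_{0} + v_{3} + v_{6}  ⟹  sig = (2; 1,1,2)
  P = {5,7}:  v_{5} + v_{7} = v_{0} + v_{3} + 2·v_{6}  ⟹  sig = (2; 1,1,2)
  P = {4,7}:  v_{4} + v_{7} = 2·v_{0} + 2·v_{3} + 2·v_{6}  ⟹  sig = (2; 2,2,2)
  P = {0,1,6}:  v_{0} + v_{1} + v_{6} = 0  ⟹  sig = (3; —)
  P = {2,3,8}:  v_{2} + v_{3} + v_{8} = 0  ⟹  sig = (3; —)
  P = {0,3,5}:  v_{0} + v_{3} + v_{5} = v_{4}  ⟹  sig = (3; 1)
  P = {2,3,6}:  v_{2} + v_{3} + v_{6} = v_{7}  ⟹  sig = (3; 1)
  P = {0,1,7}:  v_{0} + v_{1} + v_{7} = v_{2} + v_{3}  ⟹  sig = (3; 1,1)
  P = {4,6,8}:  v_{4} + v_{6} + v_{8} = 2·v_{5}  ⟹  sig = (3; 2)
  P = {0,3,6,8}:  v_{0} + v_{3} + v_{6} + v_{8} = v_{5}  ⟹  sig = (4; 1)

Hence PRS(X_Σ) =
    |P|=2: 7 collections, coeffs (1), (1,1), (1,1), (1,1,2), (1,1,2), (1,1,2), (2,2,2)
    |P|=3: 6 collections, coeffs (), (), (1), (1), (1,1), (2)
    |P|=4: 1 collection, coeffs (1)


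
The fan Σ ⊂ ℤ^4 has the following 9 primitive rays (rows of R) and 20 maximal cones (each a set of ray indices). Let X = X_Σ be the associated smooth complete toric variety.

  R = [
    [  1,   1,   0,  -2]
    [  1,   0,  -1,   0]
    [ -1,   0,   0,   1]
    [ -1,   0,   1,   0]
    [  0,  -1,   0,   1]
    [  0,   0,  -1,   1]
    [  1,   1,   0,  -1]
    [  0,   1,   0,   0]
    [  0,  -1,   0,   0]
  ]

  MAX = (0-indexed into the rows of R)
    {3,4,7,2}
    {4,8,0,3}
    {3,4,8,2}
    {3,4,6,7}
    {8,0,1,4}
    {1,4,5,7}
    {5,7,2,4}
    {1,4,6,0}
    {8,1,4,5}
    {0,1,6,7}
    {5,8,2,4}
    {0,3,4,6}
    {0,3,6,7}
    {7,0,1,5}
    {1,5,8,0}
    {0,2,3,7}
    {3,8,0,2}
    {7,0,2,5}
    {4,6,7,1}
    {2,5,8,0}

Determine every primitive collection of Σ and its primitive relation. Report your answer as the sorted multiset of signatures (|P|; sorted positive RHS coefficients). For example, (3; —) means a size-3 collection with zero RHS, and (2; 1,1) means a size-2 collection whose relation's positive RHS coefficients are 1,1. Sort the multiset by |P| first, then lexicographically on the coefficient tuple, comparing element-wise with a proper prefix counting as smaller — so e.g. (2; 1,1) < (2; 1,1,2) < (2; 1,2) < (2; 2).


Minimal non-faces — 10 found among 9 rays, 20 max cones:

  P = {1,3}:  v_{1} + v_{3} = 0  ⟹  sig = (2; —)
  P = {7,8}:  v_{7} + v_{8} = 0  ⟹  sig = (2; —)
  P = {1,2}:  v_{1} + v_{2} = v_{5}  ⟹  sig = (2; 1)
  P = {2,6}:  v_{2} + v_{6} = v_{7}  ⟹  sig = (2; 1)
  P = {3,5}:  v_{3} + v_{5} = v_{2}  ⟹  sig = (2; 1)
  P = {5,6}:  v_{5} + v_{6} = v_{1} + v_{7}  ⟹  sig = (2; 1,1)
  P = {6,8}:  v_{6} + v_{8} = v_{0} + v_{4}  ⟹  sig = (2; 1,1)
  P = {0,2,4}:  v_{0} + v_{2} + v_{4} = 0  ⟹  sig = (3; —)
  P = {0,4,5}:  v_{0} + v_{4} + v_{5} = v_{1}  ⟹  sig = (3; 1)
  P = {0,4,7}:  v_{0} + v_{4} + v_{7} = v_{6}  ⟹  sig = (3; 1)

Signatures (|P|; sorted positive RHS coefficients), sorted:
    (2; —)
    (2; —)
    (2; 1)
    (2; 1)
    (2; 1)
    (2; 1,1)
    (2; 1,1)
    (3; —)
    (3; 1)
    (3; 1)


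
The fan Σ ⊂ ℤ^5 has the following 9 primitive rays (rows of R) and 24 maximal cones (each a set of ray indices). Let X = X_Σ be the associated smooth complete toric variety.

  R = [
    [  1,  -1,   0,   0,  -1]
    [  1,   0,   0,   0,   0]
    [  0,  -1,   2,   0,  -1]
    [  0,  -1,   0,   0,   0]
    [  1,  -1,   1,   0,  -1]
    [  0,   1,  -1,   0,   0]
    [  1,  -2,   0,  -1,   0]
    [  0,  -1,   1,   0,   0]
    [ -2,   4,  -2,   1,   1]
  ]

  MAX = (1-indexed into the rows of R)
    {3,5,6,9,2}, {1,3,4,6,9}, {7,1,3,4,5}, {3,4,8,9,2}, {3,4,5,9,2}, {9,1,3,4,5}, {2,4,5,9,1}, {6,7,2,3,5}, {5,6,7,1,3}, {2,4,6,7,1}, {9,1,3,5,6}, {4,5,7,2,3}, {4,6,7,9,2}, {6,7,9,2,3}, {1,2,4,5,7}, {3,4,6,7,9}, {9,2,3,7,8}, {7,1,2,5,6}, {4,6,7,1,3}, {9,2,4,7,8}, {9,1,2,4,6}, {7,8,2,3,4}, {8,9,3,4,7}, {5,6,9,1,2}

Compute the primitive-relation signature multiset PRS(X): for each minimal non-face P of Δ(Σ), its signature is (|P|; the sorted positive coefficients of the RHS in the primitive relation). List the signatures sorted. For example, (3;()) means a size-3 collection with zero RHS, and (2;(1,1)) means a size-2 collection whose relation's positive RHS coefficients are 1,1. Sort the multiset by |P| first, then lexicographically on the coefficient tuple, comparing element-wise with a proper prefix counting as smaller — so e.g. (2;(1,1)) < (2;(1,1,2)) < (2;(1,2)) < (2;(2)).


9 minimal non-faces of Δ(Σ) (on 9 rays):

  • {6,8}:  v_{6} + v_{8} = 0  →  sig = (2;())
  • {1,8}:  v_{1} + v_{8} = v_{4} + v_{5}  →  sig = (2;(1,1))
  • {5,8}:  v_{5} + v_{8} = v_{2} + v_{3} + v_{4}  →  sig = (2;(1,1,1))
  • {4,5,6}:  v_{4} + v_{5} + v_{6} = v_{1}  →  sig = (3;(1))
  • {5,7,9}:  v_{5} + v_{7} + v_{9} = v_{6}  →  sig = (3;(1))
  • {1,7,9}:  v_{1} + v_{7} + v_{9} = v_{4} + 2·v_{6}  →  sig = (3;(1,2))
  • {1,2,3}:  v_{1} + v_{2} + v_{3} = 2·v_{5}  →  sig = (3;(2))
  • {2,3,4,6}:  v_{2} + v_{3} + v_{4} + v_{6} = v_{5}  →  sig = (4;(1))
  • {2,3,4,7,9}:  v_{2} + v_{3} + v_{4} + v_{7} + v_{9} = 0  →  sig = (5;())

Hence PRS(X_Σ) =
[(2;()), (2;(1,1)), (2;(1,1,1)), (3;(1)), (3;(1)), (3;(1,2)), (3;(2)), (4;(1)), (5;())]


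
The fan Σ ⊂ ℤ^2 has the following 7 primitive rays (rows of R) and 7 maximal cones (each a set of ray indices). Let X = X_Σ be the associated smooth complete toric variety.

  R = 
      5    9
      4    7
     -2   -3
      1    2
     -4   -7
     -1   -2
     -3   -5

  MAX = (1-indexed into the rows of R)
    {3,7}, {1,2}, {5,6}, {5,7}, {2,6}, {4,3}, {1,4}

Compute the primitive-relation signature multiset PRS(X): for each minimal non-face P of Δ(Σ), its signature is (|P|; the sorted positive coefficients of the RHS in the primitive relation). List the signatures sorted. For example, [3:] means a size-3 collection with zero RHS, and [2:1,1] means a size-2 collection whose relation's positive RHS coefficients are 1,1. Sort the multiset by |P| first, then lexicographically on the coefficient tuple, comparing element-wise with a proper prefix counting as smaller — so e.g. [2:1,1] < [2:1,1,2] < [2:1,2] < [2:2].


Minimal non-faces — 14 found among 7 rays, 7 max cones:

  P={2,5}:  v_{2} + v_{5} = 0 — sig = [2:]
  P={4,6}:  v_{4} + v_{6} = 0 — sig = [2:]
  P={1,5}:  v_{1} + v_{5} = v_{4} — sig = [2:1]
  P={1,6}:  v_{1} + v_{6} = v_{2} — sig = [2:1]
  P={2,4}:  v_{2} + v_{4} = v_{1} — sig = [2:1]
  P={2,7}:  v_{2} + v_{7} = v_{4} — sig = [2:1]
  P={3,6}:  v_{3} + v_{6} = v_{7} — sig = [2:1]
  P={4,5}:  v_{4} + v_{5} = v_{7} — sig = [2:1]
  P={4,7}:  v_{4} + v_{7} = v_{3} — sig = [2:1]
  P={6,7}:  v_{6} + v_{7} = v_{5} — sig = [2:1]
  P={1,7}:  v_{1} + v_{7} = 2·v_{4} — sig = [2:2]
  P={2,3}:  v_{2} + v_{3} = 2·v_{4} — sig = [2:2]
  P={3,5}:  v_{3} + v_{5} = 2·v_{7} — sig = [2:2]
  P={1,3}:  v_{1} + v_{3} = 3·v_{4} — sig = [2:3]

so the primitive-relation signature multiset is
{ [2:] ×2,  [2:1] ×8,  [2:2] ×3,  [2:3] }


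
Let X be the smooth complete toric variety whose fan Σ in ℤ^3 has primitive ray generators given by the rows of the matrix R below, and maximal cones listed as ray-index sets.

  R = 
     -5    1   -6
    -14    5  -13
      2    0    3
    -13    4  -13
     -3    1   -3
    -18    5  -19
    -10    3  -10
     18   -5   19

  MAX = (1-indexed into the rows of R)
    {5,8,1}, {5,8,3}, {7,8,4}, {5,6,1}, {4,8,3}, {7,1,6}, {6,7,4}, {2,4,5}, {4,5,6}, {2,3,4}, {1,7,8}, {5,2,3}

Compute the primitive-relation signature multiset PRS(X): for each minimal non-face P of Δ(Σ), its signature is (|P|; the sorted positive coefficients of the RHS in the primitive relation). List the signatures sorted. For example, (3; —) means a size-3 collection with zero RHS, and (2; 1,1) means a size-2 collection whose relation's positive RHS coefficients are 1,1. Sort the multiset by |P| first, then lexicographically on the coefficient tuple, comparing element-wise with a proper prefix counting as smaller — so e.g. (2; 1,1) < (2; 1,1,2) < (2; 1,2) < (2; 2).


Minimal non-faces — 12 found among 8 rays, 12 max cones:

  {6,8}:  v_{6} + v_{8} = 0  so sig = (2; —)
  {1,3}:  v_{1} + v_{3} = v_{5}  so sig = (2; 1)
  {1,4}:  v_{1} + v_{4} = v_{6}  so sig = (2; 1)
  {5,7}:  v_{5} + v_{7} = v_{4}  so sig = (2; 1)
  {3,6}:  v_{3} + v_{6} = v_{4} + v_{5}  so sig = (2; 1,1)
  {1,2}:  v_{1} + v_{2} = v_{4} + 2·v_{5}  so sig = (2; 1,2)
  {2,7}:  v_{2} + v_{7} = v_{3} + 2·v_{4}  so sig = (2; 1,2)
  {3,7}:  v_{3} + v_{7} = 2·v_{4} + v_{8}  so sig = (2; 1,2)
  {2,8}:  v_{2} + v_{8} = 2·v_{3}  so sig = (2; 2)
  {2,6}:  v_{2} + v_{6} = 2·v_{4} + 2·v_{5}  so sig = (2; 2,2)
  {3,4,5}:  v_{3} + v_{4} + v_{5} = v_{2}  so sig = (3; 1)
  {4,5,8}:  v_{4} + v_{5} + v_{8} = v_{3}  so sig = (3; 1)

Hence PRS(X_Σ) =
{ (2; —),  (2; 1) ×3,  (2; 1,1),  (2; 1,2) ×3,  (2; 2),  (2; 2,2),  (3; 1) ×2 }


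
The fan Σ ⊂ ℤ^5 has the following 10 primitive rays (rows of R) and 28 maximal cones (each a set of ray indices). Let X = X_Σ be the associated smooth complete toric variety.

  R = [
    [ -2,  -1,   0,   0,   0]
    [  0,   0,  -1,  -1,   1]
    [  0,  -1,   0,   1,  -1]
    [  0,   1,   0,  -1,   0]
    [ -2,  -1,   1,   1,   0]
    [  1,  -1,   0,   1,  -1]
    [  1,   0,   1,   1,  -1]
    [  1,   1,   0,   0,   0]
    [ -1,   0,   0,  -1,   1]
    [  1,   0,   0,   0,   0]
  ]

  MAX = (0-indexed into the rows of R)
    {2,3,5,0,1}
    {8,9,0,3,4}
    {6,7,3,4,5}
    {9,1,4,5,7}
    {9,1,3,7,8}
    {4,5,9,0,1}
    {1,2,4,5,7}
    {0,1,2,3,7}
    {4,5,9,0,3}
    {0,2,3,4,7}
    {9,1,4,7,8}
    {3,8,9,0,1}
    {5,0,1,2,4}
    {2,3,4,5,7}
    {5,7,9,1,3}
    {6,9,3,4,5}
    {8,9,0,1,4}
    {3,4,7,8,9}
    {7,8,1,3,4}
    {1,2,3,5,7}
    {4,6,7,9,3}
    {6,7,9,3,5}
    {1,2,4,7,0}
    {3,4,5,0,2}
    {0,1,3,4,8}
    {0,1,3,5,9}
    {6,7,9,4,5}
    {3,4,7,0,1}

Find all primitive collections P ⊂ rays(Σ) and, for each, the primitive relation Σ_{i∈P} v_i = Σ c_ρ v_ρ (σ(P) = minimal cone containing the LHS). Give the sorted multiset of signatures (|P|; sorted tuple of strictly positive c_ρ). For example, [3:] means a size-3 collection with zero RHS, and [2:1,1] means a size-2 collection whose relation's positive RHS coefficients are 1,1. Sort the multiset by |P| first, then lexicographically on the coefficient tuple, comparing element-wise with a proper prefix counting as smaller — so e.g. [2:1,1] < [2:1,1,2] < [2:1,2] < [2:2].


Δ(Σ) — 10 vertices, 14 min non-faces:

  P={1,6}:  v_{1} + v_{6} = v_{9}  →  sig = [2:1]
  P={2,9}:  v_{2} + v_{9} = v_{5}  →  sig = [2:1]
  P={2,8}:  v_{2} + v_{8} = v_{0} + v_{9}  →  sig = [2:1,1]
  P={0,6}:  v_{0} + v_{6} = v_{3} + v_{4} + v_{5}  →  sig = [2:1,1,1]
  P={2,6}:  v_{2} + v_{6} = v_{3} + v_{4} + 2·v_{5} + v_{7}  →  sig = [2:1,1,1,2]
  P={6,8}:  v_{6} + v_{8} = v_{3} + v_{4} + 2·v_{9}  →  sig = [2:1,1,2]
  P={5,8}:  v_{5} + v_{8} = v_{0} + 2·v_{9}  →  sig = [2:1,2]
  P={0,7,9}:  v_{0} + v_{7} + v_{9} = 0  →  sig = [3:]
  P={0,5,7}:  v_{0} + v_{5} + v_{7} = v_{2}  →  sig = [3:1]
  P={0,7,8}:  v_{0} + v_{7} + v_{8} = v_{1} + v_{3} + v_{4}  →  sig = [3:1,1,1]
  P={1,2,3,4}:  v_{1} + v_{2} + v_{3} + v_{4} = v_{0}  →  sig = [4:1]
  P={1,3,4,9}:  v_{1} + v_{3} + v_{4} + v_{9} = v_{8}  →  sig = [4:1]
  P={1,3,4,5}:  v_{1} + v_{3} + v_{4} + v_{5} = v_{0} + v_{9}  →  sig = [4:1,1]
  P={3,4,5,7,9}:  v_{3} + v_{4} + v_{5} + v_{7} + v_{9} = v_{6}  →  sig = [5:1]

Signatures (|P|; sorted positive RHS coefficients), sorted:
{ [2:1] ×2,  [2:1,1],  [2:1,1,1],  [2:1,1,1,2],  [2:1,1,2],  [2:1,2],  [3:],  [3:1],  [3:1,1,1],  [4:1] ×2,  [4:1,1],  [5:1] }
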